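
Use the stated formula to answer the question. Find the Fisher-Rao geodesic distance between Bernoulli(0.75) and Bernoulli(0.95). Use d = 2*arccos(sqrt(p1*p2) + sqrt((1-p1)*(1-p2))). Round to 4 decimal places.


Geodesic distance on Bernoulli manifold:
d(p1,p2) = 2*arccos(sqrt(p1*p2) + sqrt((1-p1)*(1-p2))).
sqrt(p1*p2) = sqrt(0.75*0.95) = 0.844097.
sqrt((1-p1)*(1-p2)) = sqrt(0.25*0.05) = 0.111803.
arg = 0.844097 + 0.111803 = 0.955901.
d = 2*arccos(0.955901) = 0.5962

0.5962


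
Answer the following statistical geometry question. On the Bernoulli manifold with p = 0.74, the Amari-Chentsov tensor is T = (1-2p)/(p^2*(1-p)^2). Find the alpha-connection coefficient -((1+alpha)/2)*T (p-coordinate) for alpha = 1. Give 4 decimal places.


Skewness (Amari-Chentsov) tensor: T = (1-2p)/(p^2*(1-p)^2).
p = 0.74, 1-2p = -0.48, p^2 = 0.5476, (1-p)^2 = 0.0676.
T = -0.48/(0.5476 * 0.0676) = -12.966749.
In the p-coordinate, Gamma^(alpha) = Gamma^(0) - (alpha/2)*T with Gamma^(0) = (1/2)*g'(p) = -T/2,
so Gamma^(alpha) = -((1+alpha)/2)*T.
alpha = 1, -(1+alpha)/2 = -1.0.
Gamma = -1.0 * -12.966749 = 12.9667

12.9667


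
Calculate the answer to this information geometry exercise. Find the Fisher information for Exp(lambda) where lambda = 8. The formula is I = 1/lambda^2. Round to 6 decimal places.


Fisher information for exponential: I(lambda) = 1/lambda^2.
lambda = 8, lambda^2 = 64.
I = 1/64 = 0.015625

0.015625


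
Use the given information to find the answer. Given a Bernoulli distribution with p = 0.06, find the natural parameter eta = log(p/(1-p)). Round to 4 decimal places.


Natural parameter for Bernoulli: eta = log(p/(1-p)).
p = 0.06, 1-p = 0.94.
p/(1-p) = 0.06383.
eta = log(0.06383) = -2.7515

-2.7515


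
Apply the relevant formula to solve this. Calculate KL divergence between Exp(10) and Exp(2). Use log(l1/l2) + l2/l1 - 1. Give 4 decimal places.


KL divergence for exponential family:
KL = log(l1/l2) + l2/l1 - 1.
log(10/2) = 1.609438.
2/10 = 0.2.
KL = 1.609438 + 0.2 - 1 = 0.8094

0.8094


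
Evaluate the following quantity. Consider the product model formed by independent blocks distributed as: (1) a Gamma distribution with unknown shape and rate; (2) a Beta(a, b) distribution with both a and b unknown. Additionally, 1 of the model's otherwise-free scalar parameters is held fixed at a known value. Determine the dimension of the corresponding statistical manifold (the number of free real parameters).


The dimension of a statistical manifold equals the number of free
(independent) real parameters of the model. For a product of independent
blocks the parameter counts add.
- Gamma (shape, rate): 2.
- Beta (a, b): 2.
Total = 2 + 2 = 4.
1 parameter(s) fixed at known values: 4 - 1 = 3.
Dimension = 3

3


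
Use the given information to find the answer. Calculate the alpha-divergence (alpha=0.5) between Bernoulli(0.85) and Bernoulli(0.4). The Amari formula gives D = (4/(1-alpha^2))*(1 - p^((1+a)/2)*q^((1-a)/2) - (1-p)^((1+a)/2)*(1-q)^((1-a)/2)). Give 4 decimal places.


Amari alpha-divergence:
D = (4/(1-alpha^2))*(1 - p^((1+a)/2)*q^((1-a)/2) - (1-p)^((1+a)/2)*(1-q)^((1-a)/2)).
alpha = 0.5, p = 0.85, q = 0.4.
e1 = (1+alpha)/2 = 0.75, e2 = (1-alpha)/2 = 0.25.
t1 = p^e1 * q^e2 = 0.85^0.75 * 0.4^0.25 = 0.704011.
t2 = (1-p)^e1 * (1-q)^e2 = 0.15^0.75 * 0.6^0.25 = 0.212132.
4/(1-alpha^2) = 5.333333.
D = 5.333333*(1 - 0.704011 - 0.212132) = 0.4472

0.4472


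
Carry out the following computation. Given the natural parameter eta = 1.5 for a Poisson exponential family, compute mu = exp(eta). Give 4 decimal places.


Expectation parameter for Poisson exponential family:
mu = exp(eta).
eta = 1.5.
mu = exp(1.5) = 4.4817

4.4817


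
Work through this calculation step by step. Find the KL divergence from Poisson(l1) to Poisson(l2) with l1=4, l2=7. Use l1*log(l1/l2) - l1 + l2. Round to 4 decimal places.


KL divergence for Poisson:
KL = l1*log(l1/l2) - l1 + l2.
l1 = 4, l2 = 7.
log(4/7) = -0.559616.
l1*log(l1/l2) = 4 * -0.559616 = -2.238463.
KL = -2.238463 - 4 + 7 = 0.7615

0.7615


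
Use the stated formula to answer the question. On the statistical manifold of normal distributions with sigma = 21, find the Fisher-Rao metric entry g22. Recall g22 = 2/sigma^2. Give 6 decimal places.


For the 2-parameter normal family, the Fisher metric has:
  g11 = 1/sigma^2, g22 = 2/sigma^2.
sigma = 21, sigma^2 = 441.
g22 = 0.004535

0.004535


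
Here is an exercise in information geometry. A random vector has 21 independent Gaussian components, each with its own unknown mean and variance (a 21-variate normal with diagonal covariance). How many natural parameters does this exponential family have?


Exponential family dimension calculation:
Each univariate normal has two natural parameters (mu/sigma^2 and -1/(2 sigma^2)).
With 21 independent components, dim = 2 * 21 = 42.

42


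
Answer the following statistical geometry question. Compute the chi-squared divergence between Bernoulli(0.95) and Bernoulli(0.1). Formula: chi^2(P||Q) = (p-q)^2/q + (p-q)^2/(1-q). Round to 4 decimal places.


Chi-squared divergence between Bernoulli distributions:
chi^2 = (p-q)^2/q + (p-q)^2/(1-q).
p = 0.95, q = 0.1, p-q = 0.85.
(p-q)^2 = 0.7225.
term1 = 0.7225/0.1 = 7.225.
term2 = 0.7225/0.9 = 0.802778.
chi^2 = 7.225 + 0.802778 = 8.0278

8.0278


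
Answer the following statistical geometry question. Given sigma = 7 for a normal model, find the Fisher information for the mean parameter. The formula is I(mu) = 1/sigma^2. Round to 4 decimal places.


The Fisher information for the mean of a normal distribution is I(mu) = 1/sigma^2.
sigma = 7, so sigma^2 = 49.
I(mu) = 1/49 = 0.0204

0.0204


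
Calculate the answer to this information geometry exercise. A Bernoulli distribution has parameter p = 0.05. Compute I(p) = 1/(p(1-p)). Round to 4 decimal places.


For Bernoulli(p), Fisher information is I(p) = 1/(p*(1-p)).
p = 0.05, 1-p = 0.95.
p*(1-p) = 0.0475.
I(p) = 1/0.0475 = 21.0526

21.0526


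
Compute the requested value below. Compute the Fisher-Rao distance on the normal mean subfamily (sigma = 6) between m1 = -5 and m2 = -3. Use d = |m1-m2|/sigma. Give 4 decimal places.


On the fixed-variance normal subfamily, geodesic distance = |m1-m2|/sigma.
|-5 - -3| = 2.
sigma = 6.
d = 2/6 = 0.3333

0.3333


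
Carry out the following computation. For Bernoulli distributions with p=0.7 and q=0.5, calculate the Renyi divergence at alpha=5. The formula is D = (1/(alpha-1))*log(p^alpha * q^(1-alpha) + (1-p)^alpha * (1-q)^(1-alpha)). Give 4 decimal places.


Renyi divergence of order alpha between Bernoulli distributions:
D = (1/(alpha-1))*log(p^alpha * q^(1-alpha) + (1-p)^alpha * (1-q)^(1-alpha)).
alpha = 5, p = 0.7, q = 0.5.
p^alpha * q^(1-alpha) = 0.7^5 * 0.5^-4 = 2.68912.
(1-p)^alpha * (1-q)^(1-alpha) = 0.3^5 * 0.5^-4 = 0.03888.
sum = 2.68912 + 0.03888 = 2.728.
D = (1/4)*log(2.728) = 0.2509

0.2509


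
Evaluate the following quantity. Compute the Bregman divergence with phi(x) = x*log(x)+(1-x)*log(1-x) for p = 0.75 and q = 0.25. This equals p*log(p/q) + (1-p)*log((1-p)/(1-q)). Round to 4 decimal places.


Bregman divergence with negative entropy generator:
D = p*log(p/q) + (1-p)*log((1-p)/(1-q)).
p = 0.75, q = 0.25.
p*log(p/q) = 0.75*log(0.75/0.25) = 0.823959.
(1-p)*log((1-p)/(1-q)) = 0.25*log(0.25/0.75) = -0.274653.
D = 0.823959 + -0.274653 = 0.5493

0.5493


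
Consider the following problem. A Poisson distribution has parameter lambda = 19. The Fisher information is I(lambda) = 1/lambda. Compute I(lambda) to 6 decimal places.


Fisher information for Poisson: I(lambda) = 1/lambda.
lambda = 19.
I(lambda) = 1/19 = 0.052632

0.052632


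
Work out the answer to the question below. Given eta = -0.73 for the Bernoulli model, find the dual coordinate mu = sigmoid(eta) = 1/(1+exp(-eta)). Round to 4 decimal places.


Dual coordinate (expectation parameter) for Bernoulli:
mu = 1/(1+exp(-eta)).
eta = -0.73.
exp(-eta) = exp(0.73) = 2.075081.
mu = 1/(1+2.075081) = 0.3252

0.3252


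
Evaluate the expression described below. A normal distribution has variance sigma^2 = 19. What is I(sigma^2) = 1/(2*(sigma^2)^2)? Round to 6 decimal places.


Fisher information for variance: I(sigma^2) = 1/(2*sigma^4).
sigma^2 = 19, so sigma^4 = 361.
I = 1/(2*361) = 1/722 = 0.001385

0.001385


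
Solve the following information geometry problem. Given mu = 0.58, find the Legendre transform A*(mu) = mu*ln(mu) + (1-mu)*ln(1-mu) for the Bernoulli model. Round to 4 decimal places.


Legendre transform for Bernoulli:
A*(mu) = mu*log(mu) + (1-mu)*log(1-mu).
mu = 0.58, 1-mu = 0.42.
mu*log(mu) = 0.58*log(0.58) = -0.315942.
(1-mu)*log(1-mu) = 0.42*log(0.42) = -0.36435.
A* = -0.315942 + -0.36435 = -0.6803

-0.6803


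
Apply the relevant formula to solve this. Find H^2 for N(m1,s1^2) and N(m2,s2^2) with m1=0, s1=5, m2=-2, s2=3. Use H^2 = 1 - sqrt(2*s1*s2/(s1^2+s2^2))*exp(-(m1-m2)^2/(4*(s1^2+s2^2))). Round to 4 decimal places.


Squared Hellinger distance for Gaussians:
H^2 = 1 - sqrt(2*s1*s2/(s1^2+s2^2)) * exp(-(m1-m2)^2/(4*(s1^2+s2^2))).
s1^2 = 25, s2^2 = 9, s1^2+s2^2 = 34.
sqrt(2*5*3/(34)) = 0.939336.
(m1-m2)^2 = (2)^2 = 4.
exp(-4/(4*34)) = exp(-0.029412) = 0.971017.
H^2 = 1 - 0.939336*0.971017 = 0.0879

0.0879


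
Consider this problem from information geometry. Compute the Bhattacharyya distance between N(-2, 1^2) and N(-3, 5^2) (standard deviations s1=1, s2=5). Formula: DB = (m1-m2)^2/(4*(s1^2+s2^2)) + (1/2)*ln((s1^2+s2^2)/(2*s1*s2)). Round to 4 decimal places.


Bhattacharyya distance between two Gaussians:
DB = (m1-m2)^2/(4*(s1^2+s2^2)) + (1/2)*ln((s1^2+s2^2)/(2*s1*s2)).
(m1-m2)^2 = (1)^2 = 1.
s1^2+s2^2 = 1 + 25 = 26.
term1 = 1/104 = 0.009615.
term2 = 0.5*ln(26/10.0) = 0.477756.
DB = 0.009615 + 0.477756 = 0.4874

0.4874


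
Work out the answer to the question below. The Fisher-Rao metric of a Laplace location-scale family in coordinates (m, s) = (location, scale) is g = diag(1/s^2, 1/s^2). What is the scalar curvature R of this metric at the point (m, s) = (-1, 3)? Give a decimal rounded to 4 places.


The metric has the form g = (A dm^2 + B ds^2)/s^2 with A = 1, B = 1.
Substitute u = sqrt(A/B)*m: g = B*(du^2 + ds^2)/s^2, i.e. B times the
Poincare upper half-plane metric, which has constant Gaussian curvature -1.
Scaling a 2D metric by a constant c divides the Gaussian curvature by c,
so K = -1/B = -1/(1) = -1.0000 everywhere (the point (m, s) = (-1, 3) is irrelevant:
the curvature is constant).
Scalar curvature in dimension 2: R = 2K = -2/(1) = -2.0000.

-2.0000


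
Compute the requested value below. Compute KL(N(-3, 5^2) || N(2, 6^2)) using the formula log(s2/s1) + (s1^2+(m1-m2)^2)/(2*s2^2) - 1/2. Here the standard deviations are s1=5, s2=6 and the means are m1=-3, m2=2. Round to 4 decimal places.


KL divergence between normal distributions:
KL = log(s2/s1) + (s1^2 + (m1-m2)^2)/(2*s2^2) - 1/2.
log(6/5) = 0.182322.
(5^2 + (-3-2)^2)/(2*6^2) = (25 + 25)/72 = 0.694444.
KL = 0.182322 + 0.694444 - 0.5 = 0.3768

0.3768


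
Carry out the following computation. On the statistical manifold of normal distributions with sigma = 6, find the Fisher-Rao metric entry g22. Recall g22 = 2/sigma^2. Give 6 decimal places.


For the 2-parameter normal family, the Fisher metric has:
  g11 = 1/sigma^2, g22 = 2/sigma^2.
sigma = 6, sigma^2 = 36.
g22 = 0.055556

0.055556


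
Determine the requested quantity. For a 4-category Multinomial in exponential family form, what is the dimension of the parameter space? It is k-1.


Exponential family dimension calculation:
For Multinomial with k=4 categories, dim = k-1 = 3.

3


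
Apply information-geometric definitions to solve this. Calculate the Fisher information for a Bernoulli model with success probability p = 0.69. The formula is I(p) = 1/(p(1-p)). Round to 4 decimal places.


For Bernoulli(p), Fisher information is I(p) = 1/(p*(1-p)).
p = 0.69, 1-p = 0.31.
p*(1-p) = 0.2139.
I(p) = 1/0.2139 = 4.6751

4.6751


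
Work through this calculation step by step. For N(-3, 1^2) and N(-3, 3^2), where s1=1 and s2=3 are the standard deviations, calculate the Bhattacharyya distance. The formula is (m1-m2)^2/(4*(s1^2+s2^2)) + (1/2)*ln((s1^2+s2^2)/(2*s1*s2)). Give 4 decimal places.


Bhattacharyya distance between two Gaussians:
DB = (m1-m2)^2/(4*(s1^2+s2^2)) + (1/2)*ln((s1^2+s2^2)/(2*s1*s2)).
(m1-m2)^2 = (0)^2 = 0.
s1^2+s2^2 = 1 + 9 = 10.
term1 = 0/40 = 0.0.
term2 = 0.5*ln(10/6.0) = 0.255413.
DB = 0.0 + 0.255413 = 0.2554

0.2554


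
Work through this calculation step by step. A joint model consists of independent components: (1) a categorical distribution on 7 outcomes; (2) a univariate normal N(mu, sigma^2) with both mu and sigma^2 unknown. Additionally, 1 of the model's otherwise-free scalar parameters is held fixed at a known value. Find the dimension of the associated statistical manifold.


The dimension of a statistical manifold equals the number of free
(independent) real parameters of the model. For a product of independent
blocks the parameter counts add.
- categorical on 7 outcomes (probabilities sum to 1): 7-1 = 6.
- normal (mu, sigma^2): 2.
Total = 6 + 2 = 8.
1 parameter(s) fixed at known values: 8 - 1 = 7.
Dimension = 7

7


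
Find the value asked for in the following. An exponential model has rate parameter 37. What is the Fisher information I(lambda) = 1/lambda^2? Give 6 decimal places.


Fisher information for exponential: I(lambda) = 1/lambda^2.
lambda = 37, lambda^2 = 1369.
I = 1/1369 = 0.000730

0.000730


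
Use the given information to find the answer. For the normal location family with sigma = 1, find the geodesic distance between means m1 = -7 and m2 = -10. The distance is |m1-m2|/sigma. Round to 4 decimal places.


On the fixed-variance normal subfamily, geodesic distance = |m1-m2|/sigma.
|-7 - -10| = 3.
sigma = 1.
d = 3/1 = 3.0000

3.0000


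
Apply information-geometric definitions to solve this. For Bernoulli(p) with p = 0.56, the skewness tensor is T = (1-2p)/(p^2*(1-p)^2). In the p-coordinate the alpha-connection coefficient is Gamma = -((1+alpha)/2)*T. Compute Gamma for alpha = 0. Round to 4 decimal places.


Skewness (Amari-Chentsov) tensor: T = (1-2p)/(p^2*(1-p)^2).
p = 0.56, 1-2p = -0.12, p^2 = 0.3136, (1-p)^2 = 0.1936.
T = -0.12/(0.3136 * 0.1936) = -1.976514.
In the p-coordinate, Gamma^(alpha) = Gamma^(0) - (alpha/2)*T with Gamma^(0) = (1/2)*g'(p) = -T/2,
so Gamma^(alpha) = -((1+alpha)/2)*T.
alpha = 0, -(1+alpha)/2 = -0.5.
Gamma = -0.5 * -1.976514 = 0.9883

0.9883


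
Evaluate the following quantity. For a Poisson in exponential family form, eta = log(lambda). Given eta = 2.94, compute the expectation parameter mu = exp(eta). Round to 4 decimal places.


Expectation parameter for Poisson exponential family:
mu = exp(eta).
eta = 2.94.
mu = exp(2.94) = 18.9158

18.9158


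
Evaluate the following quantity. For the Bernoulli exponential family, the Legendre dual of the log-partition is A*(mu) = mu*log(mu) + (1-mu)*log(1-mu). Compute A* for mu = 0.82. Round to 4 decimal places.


Legendre transform for Bernoulli:
A*(mu) = mu*log(mu) + (1-mu)*log(1-mu).
mu = 0.82, 1-mu = 0.18.
mu*log(mu) = 0.82*log(0.82) = -0.16273.
(1-mu)*log(1-mu) = 0.18*log(0.18) = -0.308664.
A* = -0.16273 + -0.308664 = -0.4714

-0.4714


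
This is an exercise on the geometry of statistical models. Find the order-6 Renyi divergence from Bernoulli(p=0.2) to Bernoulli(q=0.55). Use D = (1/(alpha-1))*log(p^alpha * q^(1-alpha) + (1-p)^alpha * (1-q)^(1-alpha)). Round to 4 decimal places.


Renyi divergence of order alpha between Bernoulli distributions:
D = (1/(alpha-1))*log(p^alpha * q^(1-alpha) + (1-p)^alpha * (1-q)^(1-alpha)).
alpha = 6, p = 0.2, q = 0.55.
p^alpha * q^(1-alpha) = 0.2^6 * 0.55^-5 = 0.001272.
(1-p)^alpha * (1-q)^(1-alpha) = 0.8^6 * 0.45^-5 = 14.206181.
sum = 0.001272 + 14.206181 = 14.207453.
D = (1/5)*log(14.207453) = 0.5308

0.5308


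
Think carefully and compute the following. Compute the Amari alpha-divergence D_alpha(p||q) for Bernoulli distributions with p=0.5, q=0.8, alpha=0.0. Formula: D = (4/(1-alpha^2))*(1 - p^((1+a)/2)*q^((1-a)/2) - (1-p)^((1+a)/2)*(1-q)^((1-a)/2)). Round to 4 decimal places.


Amari alpha-divergence:
D = (4/(1-alpha^2))*(1 - p^((1+a)/2)*q^((1-a)/2) - (1-p)^((1+a)/2)*(1-q)^((1-a)/2)).
alpha = 0.0, p = 0.5, q = 0.8.
e1 = (1+alpha)/2 = 0.5, e2 = (1-alpha)/2 = 0.5.
t1 = p^e1 * q^e2 = 0.5^0.5 * 0.8^0.5 = 0.632456.
t2 = (1-p)^e1 * (1-q)^e2 = 0.5^0.5 * 0.2^0.5 = 0.316228.
4/(1-alpha^2) = 4.0.
D = 4.0*(1 - 0.632456 - 0.316228) = 0.2053

0.2053


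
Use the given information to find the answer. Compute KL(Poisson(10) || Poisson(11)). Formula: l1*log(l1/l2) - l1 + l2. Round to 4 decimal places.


KL divergence for Poisson:
KL = l1*log(l1/l2) - l1 + l2.
l1 = 10, l2 = 11.
log(10/11) = -0.09531.
l1*log(l1/l2) = 10 * -0.09531 = -0.953102.
KL = -0.953102 - 10 + 11 = 0.0469

0.0469


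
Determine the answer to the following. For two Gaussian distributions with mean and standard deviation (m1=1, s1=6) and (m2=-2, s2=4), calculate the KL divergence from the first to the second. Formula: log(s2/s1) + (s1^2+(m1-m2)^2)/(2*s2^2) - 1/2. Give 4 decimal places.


KL divergence between normal distributions:
KL = log(s2/s1) + (s1^2 + (m1-m2)^2)/(2*s2^2) - 1/2.
log(4/6) = -0.405465.
(6^2 + (1--2)^2)/(2*4^2) = (36 + 9)/32 = 1.40625.
KL = -0.405465 + 1.40625 - 0.5 = 0.5008

0.5008


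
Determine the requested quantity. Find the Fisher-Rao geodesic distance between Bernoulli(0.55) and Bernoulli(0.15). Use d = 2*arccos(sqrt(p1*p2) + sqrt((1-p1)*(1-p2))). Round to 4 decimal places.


Geodesic distance on Bernoulli manifold:
d(p1,p2) = 2*arccos(sqrt(p1*p2) + sqrt((1-p1)*(1-p2))).
sqrt(p1*p2) = sqrt(0.55*0.15) = 0.287228.
sqrt((1-p1)*(1-p2)) = sqrt(0.45*0.85) = 0.618466.
arg = 0.287228 + 0.618466 = 0.905694.
d = 2*arccos(0.905694) = 0.8756

0.8756


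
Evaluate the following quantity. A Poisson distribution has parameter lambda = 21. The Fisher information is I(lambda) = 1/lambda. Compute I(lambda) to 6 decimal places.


Fisher information for Poisson: I(lambda) = 1/lambda.
lambda = 21.
I(lambda) = 1/21 = 0.047619

0.047619


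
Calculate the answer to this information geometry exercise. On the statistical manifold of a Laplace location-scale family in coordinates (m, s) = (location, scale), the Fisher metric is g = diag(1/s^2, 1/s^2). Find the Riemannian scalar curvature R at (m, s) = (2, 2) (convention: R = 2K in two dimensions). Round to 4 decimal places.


The metric has the form g = (A dm^2 + B ds^2)/s^2 with A = 1, B = 1.
Substitute u = sqrt(A/B)*m: g = B*(du^2 + ds^2)/s^2, i.e. B times the
Poincare upper half-plane metric, which has constant Gaussian curvature -1.
Scaling a 2D metric by a constant c divides the Gaussian curvature by c,
so K = -1/B = -1/(1) = -1.0000 everywhere (the point (m, s) = (2, 2) is irrelevant:
the curvature is constant).
Scalar curvature in dimension 2: R = 2K = -2/(1) = -2.0000.

-2.0000


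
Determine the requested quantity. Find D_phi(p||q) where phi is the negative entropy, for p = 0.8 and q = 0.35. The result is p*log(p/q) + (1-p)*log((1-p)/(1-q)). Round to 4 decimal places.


Bregman divergence with negative entropy generator:
D = p*log(p/q) + (1-p)*log((1-p)/(1-q)).
p = 0.8, q = 0.35.
p*log(p/q) = 0.8*log(0.8/0.35) = 0.661343.
(1-p)*log((1-p)/(1-q)) = 0.2*log(0.2/0.65) = -0.235731.
D = 0.661343 + -0.235731 = 0.4256

0.4256


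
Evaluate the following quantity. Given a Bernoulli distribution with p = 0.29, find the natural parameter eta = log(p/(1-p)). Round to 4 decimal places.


Natural parameter for Bernoulli: eta = log(p/(1-p)).
p = 0.29, 1-p = 0.71.
p/(1-p) = 0.408451.
eta = log(0.408451) = -0.8954

-0.8954


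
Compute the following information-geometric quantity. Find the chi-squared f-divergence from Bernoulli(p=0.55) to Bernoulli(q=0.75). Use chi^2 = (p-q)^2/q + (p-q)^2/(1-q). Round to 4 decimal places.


Chi-squared divergence between Bernoulli distributions:
chi^2 = (p-q)^2/q + (p-q)^2/(1-q).
p = 0.55, q = 0.75, p-q = -0.2.
(p-q)^2 = 0.04.
term1 = 0.04/0.75 = 0.053333.
term2 = 0.04/0.25 = 0.16.
chi^2 = 0.053333 + 0.16 = 0.2133

0.2133


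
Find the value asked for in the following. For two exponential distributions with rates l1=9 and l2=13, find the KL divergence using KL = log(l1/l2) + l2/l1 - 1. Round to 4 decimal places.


KL divergence for exponential family:
KL = log(l1/l2) + l2/l1 - 1.
log(9/13) = -0.367725.
13/9 = 1.444444.
KL = -0.367725 + 1.444444 - 1 = 0.0767

0.0767


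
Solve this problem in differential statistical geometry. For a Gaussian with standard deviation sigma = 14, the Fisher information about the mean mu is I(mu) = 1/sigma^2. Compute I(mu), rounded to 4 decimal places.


The Fisher information for the mean of a normal distribution is I(mu) = 1/sigma^2.
sigma = 14, so sigma^2 = 196.
I(mu) = 1/196 = 0.0051

0.0051


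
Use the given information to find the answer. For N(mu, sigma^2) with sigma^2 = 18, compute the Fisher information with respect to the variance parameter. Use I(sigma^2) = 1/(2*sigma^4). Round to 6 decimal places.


Fisher information for variance: I(sigma^2) = 1/(2*sigma^4).
sigma^2 = 18, so sigma^4 = 324.
I = 1/(2*324) = 1/648 = 0.001543

0.001543


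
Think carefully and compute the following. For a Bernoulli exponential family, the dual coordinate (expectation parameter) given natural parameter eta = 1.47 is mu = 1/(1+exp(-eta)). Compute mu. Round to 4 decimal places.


Dual coordinate (expectation parameter) for Bernoulli:
mu = 1/(1+exp(-eta)).
eta = 1.47.
exp(-eta) = exp(-1.47) = 0.229925.
mu = 1/(1+0.229925) = 0.8131

0.8131


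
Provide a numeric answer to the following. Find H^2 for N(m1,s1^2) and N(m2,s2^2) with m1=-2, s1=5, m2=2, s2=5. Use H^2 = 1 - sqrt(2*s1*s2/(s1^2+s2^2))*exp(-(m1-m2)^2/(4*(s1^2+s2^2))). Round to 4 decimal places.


Squared Hellinger distance for Gaussians:
H^2 = 1 - sqrt(2*s1*s2/(s1^2+s2^2)) * exp(-(m1-m2)^2/(4*(s1^2+s2^2))).
s1^2 = 25, s2^2 = 25, s1^2+s2^2 = 50.
sqrt(2*5*5/(50)) = 1.0.
(m1-m2)^2 = (-4)^2 = 16.
exp(-16/(4*50)) = exp(-0.08) = 0.923116.
H^2 = 1 - 1.0*0.923116 = 0.0769

0.0769


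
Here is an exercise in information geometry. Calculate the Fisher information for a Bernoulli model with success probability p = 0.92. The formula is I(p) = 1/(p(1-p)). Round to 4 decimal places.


For Bernoulli(p), Fisher information is I(p) = 1/(p*(1-p)).
p = 0.92, 1-p = 0.08.
p*(1-p) = 0.0736.
I(p) = 1/0.0736 = 13.5870

13.5870


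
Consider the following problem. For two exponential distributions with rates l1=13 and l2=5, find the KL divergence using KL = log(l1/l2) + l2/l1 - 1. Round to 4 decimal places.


KL divergence for exponential family:
KL = log(l1/l2) + l2/l1 - 1.
log(13/5) = 0.955511.
5/13 = 0.384615.
KL = 0.955511 + 0.384615 - 1 = 0.3401

0.3401


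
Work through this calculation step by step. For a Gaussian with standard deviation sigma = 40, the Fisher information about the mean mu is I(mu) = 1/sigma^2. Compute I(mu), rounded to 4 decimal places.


The Fisher information for the mean of a normal distribution is I(mu) = 1/sigma^2.
sigma = 40, so sigma^2 = 1600.
I(mu) = 1/1600 = 0.0006

0.0006


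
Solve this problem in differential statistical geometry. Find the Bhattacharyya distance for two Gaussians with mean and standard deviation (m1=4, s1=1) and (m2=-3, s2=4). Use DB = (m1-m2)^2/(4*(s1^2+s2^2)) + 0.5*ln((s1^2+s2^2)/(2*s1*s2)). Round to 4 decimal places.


Bhattacharyya distance between two Gaussians:
DB = (m1-m2)^2/(4*(s1^2+s2^2)) + (1/2)*ln((s1^2+s2^2)/(2*s1*s2)).
(m1-m2)^2 = (7)^2 = 49.
s1^2+s2^2 = 1 + 16 = 17.
term1 = 49/68 = 0.720588.
term2 = 0.5*ln(17/8.0) = 0.376886.
DB = 0.720588 + 0.376886 = 1.0975

1.0975


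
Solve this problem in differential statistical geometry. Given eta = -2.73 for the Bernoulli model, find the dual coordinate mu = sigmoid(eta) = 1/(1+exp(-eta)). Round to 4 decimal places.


Dual coordinate (expectation parameter) for Bernoulli:
mu = 1/(1+exp(-eta)).
eta = -2.73.
exp(-eta) = exp(2.73) = 15.332887.
mu = 1/(1+15.332887) = 0.0612

0.0612


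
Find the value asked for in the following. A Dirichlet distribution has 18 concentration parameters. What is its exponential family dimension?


Exponential family dimension calculation:
Dirichlet with 18 components has 18 natural parameters.

18


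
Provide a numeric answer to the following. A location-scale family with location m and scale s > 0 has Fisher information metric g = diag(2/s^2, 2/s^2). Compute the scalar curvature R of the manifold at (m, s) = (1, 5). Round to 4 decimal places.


The metric has the form g = (A dm^2 + B ds^2)/s^2 with A = 2, B = 2.
Substitute u = sqrt(A/B)*m: g = B*(du^2 + ds^2)/s^2, i.e. B times the
Poincare upper half-plane metric, which has constant Gaussian curvature -1.
Scaling a 2D metric by a constant c divides the Gaussian curvature by c,
so K = -1/B = -1/(2) = -0.5000 everywhere (the point (m, s) = (1, 5) is irrelevant:
the curvature is constant).
Scalar curvature in dimension 2: R = 2K = -2/(2) = -1.0000.

-1.0000


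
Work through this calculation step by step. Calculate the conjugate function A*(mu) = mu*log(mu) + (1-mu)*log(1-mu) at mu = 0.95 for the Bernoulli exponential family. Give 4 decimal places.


Legendre transform for Bernoulli:
A*(mu) = mu*log(mu) + (1-mu)*log(1-mu).
mu = 0.95, 1-mu = 0.05.
mu*log(mu) = 0.95*log(0.95) = -0.048729.
(1-mu)*log(1-mu) = 0.05*log(0.05) = -0.149787.
A* = -0.048729 + -0.149787 = -0.1985

-0.1985


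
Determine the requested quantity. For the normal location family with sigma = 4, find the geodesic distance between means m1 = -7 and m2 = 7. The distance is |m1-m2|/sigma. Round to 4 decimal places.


On the fixed-variance normal subfamily, geodesic distance = |m1-m2|/sigma.
|-7 - 7| = 14.
sigma = 4.
d = 14/4 = 3.5000

3.5000


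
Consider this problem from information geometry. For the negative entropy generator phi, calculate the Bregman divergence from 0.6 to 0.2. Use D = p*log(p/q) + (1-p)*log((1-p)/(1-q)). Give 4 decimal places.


Bregman divergence with negative entropy generator:
D = p*log(p/q) + (1-p)*log((1-p)/(1-q)).
p = 0.6, q = 0.2.
p*log(p/q) = 0.6*log(0.6/0.2) = 0.659167.
(1-p)*log((1-p)/(1-q)) = 0.4*log(0.4/0.8) = -0.277259.
D = 0.659167 + -0.277259 = 0.3819

0.3819


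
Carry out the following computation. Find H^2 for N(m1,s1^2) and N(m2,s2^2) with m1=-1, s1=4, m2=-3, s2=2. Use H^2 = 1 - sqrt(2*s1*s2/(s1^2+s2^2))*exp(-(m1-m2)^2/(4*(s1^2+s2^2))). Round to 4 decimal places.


Squared Hellinger distance for Gaussians:
H^2 = 1 - sqrt(2*s1*s2/(s1^2+s2^2)) * exp(-(m1-m2)^2/(4*(s1^2+s2^2))).
s1^2 = 16, s2^2 = 4, s1^2+s2^2 = 20.
sqrt(2*4*2/(20)) = 0.894427.
(m1-m2)^2 = (2)^2 = 4.
exp(-4/(4*20)) = exp(-0.05) = 0.951229.
H^2 = 1 - 0.894427*0.951229 = 0.1492

0.1492


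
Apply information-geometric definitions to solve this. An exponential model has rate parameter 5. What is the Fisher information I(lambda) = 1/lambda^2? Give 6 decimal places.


Fisher information for exponential: I(lambda) = 1/lambda^2.
lambda = 5, lambda^2 = 25.
I = 1/25 = 0.040000

0.040000


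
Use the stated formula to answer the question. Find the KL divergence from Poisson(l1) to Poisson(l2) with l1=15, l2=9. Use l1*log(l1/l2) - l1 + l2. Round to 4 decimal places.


KL divergence for Poisson:
KL = l1*log(l1/l2) - l1 + l2.
l1 = 15, l2 = 9.
log(15/9) = 0.510826.
l1*log(l1/l2) = 15 * 0.510826 = 7.662384.
KL = 7.662384 - 15 + 9 = 1.6624

1.6624


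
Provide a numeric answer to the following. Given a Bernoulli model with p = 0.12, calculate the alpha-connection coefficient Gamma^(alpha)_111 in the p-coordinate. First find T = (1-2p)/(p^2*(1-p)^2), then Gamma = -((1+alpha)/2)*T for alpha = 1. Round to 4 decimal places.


Skewness (Amari-Chentsov) tensor: T = (1-2p)/(p^2*(1-p)^2).
p = 0.12, 1-2p = 0.76, p^2 = 0.0144, (1-p)^2 = 0.7744.
T = 0.76/(0.0144 * 0.7744) = 68.153122.
In the p-coordinate, Gamma^(alpha) = Gamma^(0) - (alpha/2)*T with Gamma^(0) = (1/2)*g'(p) = -T/2,
so Gamma^(alpha) = -((1+alpha)/2)*T.
alpha = 1, -(1+alpha)/2 = -1.0.
Gamma = -1.0 * 68.153122 = -68.1531

-68.1531


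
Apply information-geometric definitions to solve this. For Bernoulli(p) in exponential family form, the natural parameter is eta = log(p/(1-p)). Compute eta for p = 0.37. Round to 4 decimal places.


Natural parameter for Bernoulli: eta = log(p/(1-p)).
p = 0.37, 1-p = 0.63.
p/(1-p) = 0.587302.
eta = log(0.587302) = -0.5322

-0.5322


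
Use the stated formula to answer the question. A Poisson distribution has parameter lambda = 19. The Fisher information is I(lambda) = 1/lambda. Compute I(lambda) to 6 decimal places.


Fisher information for Poisson: I(lambda) = 1/lambda.
lambda = 19.
I(lambda) = 1/19 = 0.052632

0.052632


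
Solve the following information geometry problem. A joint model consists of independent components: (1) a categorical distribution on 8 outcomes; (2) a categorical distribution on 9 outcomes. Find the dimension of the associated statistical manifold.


The dimension of a statistical manifold equals the number of free
(independent) real parameters of the model. For a product of independent
blocks the parameter counts add.
- categorical on 8 outcomes (probabilities sum to 1): 8-1 = 7.
- categorical on 9 outcomes (probabilities sum to 1): 9-1 = 8.
Total = 7 + 8 = 15.
Dimension = 15

15


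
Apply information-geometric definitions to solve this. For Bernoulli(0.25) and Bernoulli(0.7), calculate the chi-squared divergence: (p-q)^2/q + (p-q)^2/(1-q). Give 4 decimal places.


Chi-squared divergence between Bernoulli distributions:
chi^2 = (p-q)^2/q + (p-q)^2/(1-q).
p = 0.25, q = 0.7, p-q = -0.45.
(p-q)^2 = 0.2025.
term1 = 0.2025/0.7 = 0.289286.
term2 = 0.2025/0.3 = 0.675.
chi^2 = 0.289286 + 0.675 = 0.9643

0.9643


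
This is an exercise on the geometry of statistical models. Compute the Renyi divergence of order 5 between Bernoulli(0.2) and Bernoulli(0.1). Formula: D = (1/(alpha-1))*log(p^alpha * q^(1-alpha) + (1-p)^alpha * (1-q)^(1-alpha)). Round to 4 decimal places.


Renyi divergence of order alpha between Bernoulli distributions:
D = (1/(alpha-1))*log(p^alpha * q^(1-alpha) + (1-p)^alpha * (1-q)^(1-alpha)).
alpha = 5, p = 0.2, q = 0.1.
p^alpha * q^(1-alpha) = 0.2^5 * 0.1^-4 = 3.2.
(1-p)^alpha * (1-q)^(1-alpha) = 0.8^5 * 0.9^-4 = 0.499436.
sum = 3.2 + 0.499436 = 3.699436.
D = (1/4)*log(3.699436) = 0.3270

0.3270


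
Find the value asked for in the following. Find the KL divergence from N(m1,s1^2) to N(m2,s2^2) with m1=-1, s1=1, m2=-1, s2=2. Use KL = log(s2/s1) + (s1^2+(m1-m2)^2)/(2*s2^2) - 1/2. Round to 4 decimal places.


KL divergence between normal distributions:
KL = log(s2/s1) + (s1^2 + (m1-m2)^2)/(2*s2^2) - 1/2.
log(2/1) = 0.693147.
(1^2 + (-1--1)^2)/(2*2^2) = (1 + 0)/8 = 0.125.
KL = 0.693147 + 0.125 - 0.5 = 0.3181

0.3181


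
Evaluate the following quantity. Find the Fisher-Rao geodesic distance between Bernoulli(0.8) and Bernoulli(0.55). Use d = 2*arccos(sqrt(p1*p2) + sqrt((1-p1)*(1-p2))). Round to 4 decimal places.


Geodesic distance on Bernoulli manifold:
d(p1,p2) = 2*arccos(sqrt(p1*p2) + sqrt((1-p1)*(1-p2))).
sqrt(p1*p2) = sqrt(0.8*0.55) = 0.663325.
sqrt((1-p1)*(1-p2)) = sqrt(0.2*0.45) = 0.3.
arg = 0.663325 + 0.3 = 0.963325.
d = 2*arccos(0.963325) = 0.5433

0.5433


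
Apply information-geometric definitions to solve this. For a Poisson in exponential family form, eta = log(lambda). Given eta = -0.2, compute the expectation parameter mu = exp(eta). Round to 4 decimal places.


Expectation parameter for Poisson exponential family:
mu = exp(eta).
eta = -0.2.
mu = exp(-0.2) = 0.8187

0.8187


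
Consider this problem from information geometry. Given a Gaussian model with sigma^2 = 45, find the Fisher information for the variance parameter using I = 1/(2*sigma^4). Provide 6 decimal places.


Fisher information for variance: I(sigma^2) = 1/(2*sigma^4).
sigma^2 = 45, so sigma^4 = 2025.
I = 1/(2*2025) = 1/4050 = 0.000247

0.000247


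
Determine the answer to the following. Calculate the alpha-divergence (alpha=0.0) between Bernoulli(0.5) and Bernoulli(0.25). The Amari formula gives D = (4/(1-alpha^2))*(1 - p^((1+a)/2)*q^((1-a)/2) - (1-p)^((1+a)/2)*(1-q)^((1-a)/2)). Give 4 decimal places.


Amari alpha-divergence:
D = (4/(1-alpha^2))*(1 - p^((1+a)/2)*q^((1-a)/2) - (1-p)^((1+a)/2)*(1-q)^((1-a)/2)).
alpha = 0.0, p = 0.5, q = 0.25.
e1 = (1+alpha)/2 = 0.5, e2 = (1-alpha)/2 = 0.5.
t1 = p^e1 * q^e2 = 0.5^0.5 * 0.25^0.5 = 0.353553.
t2 = (1-p)^e1 * (1-q)^e2 = 0.5^0.5 * 0.75^0.5 = 0.612372.
4/(1-alpha^2) = 4.0.
D = 4.0*(1 - 0.353553 - 0.612372) = 0.1363

0.1363


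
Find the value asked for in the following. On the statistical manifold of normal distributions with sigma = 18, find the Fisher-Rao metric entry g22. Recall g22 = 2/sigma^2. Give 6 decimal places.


For the 2-parameter normal family, the Fisher metric has:
  g11 = 1/sigma^2, g22 = 2/sigma^2.
sigma = 18, sigma^2 = 324.
g22 = 0.006173

0.006173


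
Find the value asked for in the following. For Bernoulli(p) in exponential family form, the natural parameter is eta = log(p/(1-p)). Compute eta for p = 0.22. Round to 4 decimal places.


Natural parameter for Bernoulli: eta = log(p/(1-p)).
p = 0.22, 1-p = 0.78.
p/(1-p) = 0.282051.
eta = log(0.282051) = -1.2657

-1.2657


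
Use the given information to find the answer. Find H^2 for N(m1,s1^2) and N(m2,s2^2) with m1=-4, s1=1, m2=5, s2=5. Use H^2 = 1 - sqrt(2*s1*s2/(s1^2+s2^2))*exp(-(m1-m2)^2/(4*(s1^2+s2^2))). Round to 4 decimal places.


Squared Hellinger distance for Gaussians:
H^2 = 1 - sqrt(2*s1*s2/(s1^2+s2^2)) * exp(-(m1-m2)^2/(4*(s1^2+s2^2))).
s1^2 = 1, s2^2 = 25, s1^2+s2^2 = 26.
sqrt(2*1*5/(26)) = 0.620174.
(m1-m2)^2 = (-9)^2 = 81.
exp(-81/(4*26)) = exp(-0.778846) = 0.458935.
H^2 = 1 - 0.620174*0.458935 = 0.7154

0.7154


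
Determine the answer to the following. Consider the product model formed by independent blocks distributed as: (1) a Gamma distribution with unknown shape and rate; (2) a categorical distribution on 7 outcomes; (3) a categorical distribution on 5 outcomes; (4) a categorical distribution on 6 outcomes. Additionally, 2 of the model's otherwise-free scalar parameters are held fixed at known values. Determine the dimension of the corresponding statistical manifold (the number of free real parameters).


The dimension of a statistical manifold equals the number of free
(independent) real parameters of the model. For a product of independent
blocks the parameter counts add.
- Gamma (shape, rate): 2.
- categorical on 7 outcomes (probabilities sum to 1): 7-1 = 6.
- categorical on 5 outcomes (probabilities sum to 1): 5-1 = 4.
- categorical on 6 outcomes (probabilities sum to 1): 6-1 = 5.
Total = 2 + 6 + 4 + 5 = 17.
2 parameter(s) fixed at known values: 17 - 2 = 15.
Dimension = 15

15


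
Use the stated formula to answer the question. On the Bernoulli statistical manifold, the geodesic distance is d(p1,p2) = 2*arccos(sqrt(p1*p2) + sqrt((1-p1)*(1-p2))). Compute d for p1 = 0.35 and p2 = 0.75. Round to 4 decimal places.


Geodesic distance on Bernoulli manifold:
d(p1,p2) = 2*arccos(sqrt(p1*p2) + sqrt((1-p1)*(1-p2))).
sqrt(p1*p2) = sqrt(0.35*0.75) = 0.512348.
sqrt((1-p1)*(1-p2)) = sqrt(0.65*0.25) = 0.403113.
arg = 0.512348 + 0.403113 = 0.91546.
d = 2*arccos(0.91546) = 0.8283

0.8283


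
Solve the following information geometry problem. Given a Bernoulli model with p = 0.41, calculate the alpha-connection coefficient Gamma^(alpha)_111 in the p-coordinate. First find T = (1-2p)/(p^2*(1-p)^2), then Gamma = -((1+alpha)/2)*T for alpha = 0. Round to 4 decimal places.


Skewness (Amari-Chentsov) tensor: T = (1-2p)/(p^2*(1-p)^2).
p = 0.41, 1-2p = 0.18, p^2 = 0.1681, (1-p)^2 = 0.3481.
T = 0.18/(0.1681 * 0.3481) = 3.076102.
In the p-coordinate, Gamma^(alpha) = Gamma^(0) - (alpha/2)*T with Gamma^(0) = (1/2)*g'(p) = -T/2,
so Gamma^(alpha) = -((1+alpha)/2)*T.
alpha = 0, -(1+alpha)/2 = -0.5.
Gamma = -0.5 * 3.076102 = -1.5381

-1.5381


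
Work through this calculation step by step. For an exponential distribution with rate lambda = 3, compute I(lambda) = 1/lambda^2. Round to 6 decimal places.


Fisher information for exponential: I(lambda) = 1/lambda^2.
lambda = 3, lambda^2 = 9.
I = 1/9 = 0.111111

0.111111


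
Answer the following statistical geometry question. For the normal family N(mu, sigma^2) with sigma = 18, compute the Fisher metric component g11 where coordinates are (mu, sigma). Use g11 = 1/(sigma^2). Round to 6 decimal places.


For the 2-parameter normal family, the Fisher metric has:
  g11 = 1/sigma^2, g22 = 2/sigma^2.
sigma = 18, sigma^2 = 324.
g11 = 0.003086

0.003086


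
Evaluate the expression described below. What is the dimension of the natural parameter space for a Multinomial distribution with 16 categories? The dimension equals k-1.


Exponential family dimension calculation:
For Multinomial with k=16 categories, dim = k-1 = 15.

15


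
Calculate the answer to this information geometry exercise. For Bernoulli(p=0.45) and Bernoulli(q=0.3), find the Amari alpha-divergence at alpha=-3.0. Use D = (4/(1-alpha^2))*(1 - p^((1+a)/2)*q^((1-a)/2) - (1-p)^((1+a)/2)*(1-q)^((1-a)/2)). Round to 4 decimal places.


Amari alpha-divergence:
D = (4/(1-alpha^2))*(1 - p^((1+a)/2)*q^((1-a)/2) - (1-p)^((1+a)/2)*(1-q)^((1-a)/2)).
alpha = -3.0, p = 0.45, q = 0.3.
e1 = (1+alpha)/2 = -1.0, e2 = (1-alpha)/2 = 2.0.
t1 = p^e1 * q^e2 = 0.45^-1.0 * 0.3^2.0 = 0.2.
t2 = (1-p)^e1 * (1-q)^e2 = 0.55^-1.0 * 0.7^2.0 = 0.890909.
4/(1-alpha^2) = -0.5.
D = -0.5*(1 - 0.2 - 0.890909) = 0.0455

0.0455


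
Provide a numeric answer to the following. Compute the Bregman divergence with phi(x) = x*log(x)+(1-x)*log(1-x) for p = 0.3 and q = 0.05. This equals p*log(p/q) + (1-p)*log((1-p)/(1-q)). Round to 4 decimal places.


Bregman divergence with negative entropy generator:
D = p*log(p/q) + (1-p)*log((1-p)/(1-q)).
p = 0.3, q = 0.05.
p*log(p/q) = 0.3*log(0.3/0.05) = 0.537528.
(1-p)*log((1-p)/(1-q)) = 0.7*log(0.7/0.95) = -0.213767.
D = 0.537528 + -0.213767 = 0.3238

0.3238


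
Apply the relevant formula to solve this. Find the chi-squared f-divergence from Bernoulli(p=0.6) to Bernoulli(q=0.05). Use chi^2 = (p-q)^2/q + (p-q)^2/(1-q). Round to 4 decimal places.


Chi-squared divergence between Bernoulli distributions:
chi^2 = (p-q)^2/q + (p-q)^2/(1-q).
p = 0.6, q = 0.05, p-q = 0.55.
(p-q)^2 = 0.3025.
term1 = 0.3025/0.05 = 6.05.
term2 = 0.3025/0.95 = 0.318421.
chi^2 = 6.05 + 0.318421 = 6.3684

6.3684


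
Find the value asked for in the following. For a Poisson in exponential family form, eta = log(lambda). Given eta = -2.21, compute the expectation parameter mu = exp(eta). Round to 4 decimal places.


Expectation parameter for Poisson exponential family:
mu = exp(eta).
eta = -2.21.
mu = exp(-2.21) = 0.1097

0.1097


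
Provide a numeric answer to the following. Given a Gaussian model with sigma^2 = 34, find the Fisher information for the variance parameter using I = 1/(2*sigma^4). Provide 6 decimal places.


Fisher information for variance: I(sigma^2) = 1/(2*sigma^4).
sigma^2 = 34, so sigma^4 = 1156.
I = 1/(2*1156) = 1/2312 = 0.000433

0.000433


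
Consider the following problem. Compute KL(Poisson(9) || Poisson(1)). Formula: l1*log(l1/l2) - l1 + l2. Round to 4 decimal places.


KL divergence for Poisson:
KL = l1*log(l1/l2) - l1 + l2.
l1 = 9, l2 = 1.
log(9/1) = 2.197225.
l1*log(l1/l2) = 9 * 2.197225 = 19.775021.
KL = 19.775021 - 9 + 1 = 11.7750

11.7750


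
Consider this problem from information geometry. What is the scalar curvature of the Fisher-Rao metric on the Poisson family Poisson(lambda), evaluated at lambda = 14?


This family has a single free parameter, so its statistical manifold
is 1-dimensional. The Riemann curvature tensor of any 1-dimensional
Riemannian manifold vanishes identically, so R = 0.

0


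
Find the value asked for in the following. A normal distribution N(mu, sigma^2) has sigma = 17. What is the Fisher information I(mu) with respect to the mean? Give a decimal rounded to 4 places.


The Fisher information for the mean of a normal distribution is I(mu) = 1/sigma^2.
sigma = 17, so sigma^2 = 289.
I(mu) = 1/289 = 0.0035

0.0035
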